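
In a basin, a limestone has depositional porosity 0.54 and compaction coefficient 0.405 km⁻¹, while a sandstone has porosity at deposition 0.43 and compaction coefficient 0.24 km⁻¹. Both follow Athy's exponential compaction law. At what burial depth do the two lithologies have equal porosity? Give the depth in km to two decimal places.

Set n₀ₐ e^(−βₐZ) = n₀ᵦ e^(−βᵦZ) ⇒ ln(n₀ₐ/n₀ᵦ) = (βₐ − βᵦ)·Z
Z = ln(0.54/0.43) / (0.405 − 0.24) = 0.2278 / 0.165 = 1.381 km

1.38 km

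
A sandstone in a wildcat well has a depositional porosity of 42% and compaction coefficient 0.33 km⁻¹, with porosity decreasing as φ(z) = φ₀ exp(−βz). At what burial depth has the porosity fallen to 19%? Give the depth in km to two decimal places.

2.40 km

Invert Athy's law: z = ln(φ₀/φ) / β
z = ln(0.42/0.19) / 0.33 = ln(2.211) / 0.33 = 0.7932 / 0.33 = 2.404 km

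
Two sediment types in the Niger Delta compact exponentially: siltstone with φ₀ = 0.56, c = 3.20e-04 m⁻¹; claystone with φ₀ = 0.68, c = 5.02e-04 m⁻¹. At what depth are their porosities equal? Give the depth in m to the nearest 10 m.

1070 m

Working in km (1 km = 1000 m; c in km⁻¹ = c in m⁻¹ × 1000):
Set φ₀ₐ e^(−cₐZ) = φ₀ᵦ e^(−cᵦZ) ⇒ ln(φ₀ₐ/φ₀ᵦ) = (cₐ − cᵦ)·Z
Z = ln(0.56/0.68) / (0.32 − 0.502) = -0.1942 / -0.182 = 1.067 km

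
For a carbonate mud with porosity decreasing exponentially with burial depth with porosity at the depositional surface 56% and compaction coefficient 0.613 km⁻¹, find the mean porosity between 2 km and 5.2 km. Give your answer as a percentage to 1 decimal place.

7.2%

⟨φ⟩ = (1/(Z₂−Z₁)) ∫ φ₀ e^(−βZ) dZ = φ₀·(e^(−β·Z₁) − e^(−β·Z₂)) / (β·(Z₂−Z₁))
e^(−0.613×2) = 0.2935; e^(−0.613×5.2) = 0.0413
⟨φ⟩ = 0.56 × (0.2935 − 0.0413) / (0.613 × 3.2) = 0.56 × 0.1286 = 0.0720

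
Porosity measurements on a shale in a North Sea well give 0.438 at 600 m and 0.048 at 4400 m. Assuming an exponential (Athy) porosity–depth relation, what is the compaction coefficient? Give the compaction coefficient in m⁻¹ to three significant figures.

Working in km (1 km = 1000 m; k in km⁻¹ = k in m⁻¹ × 1000):
Athy: n(z) = n₀ e^(−kz) ⇒ n₁/n₂ = e^{k(z₂−z₁)} ⇒ k = ln(n₁/n₂)/(z₂−z₁)
k = ln(0.438/0.048) / (4.4 − 0.6) = ln(9.125) / 3.8 = 2.2110 / 3.8 = 0.5818 km⁻¹

0.000582 m⁻¹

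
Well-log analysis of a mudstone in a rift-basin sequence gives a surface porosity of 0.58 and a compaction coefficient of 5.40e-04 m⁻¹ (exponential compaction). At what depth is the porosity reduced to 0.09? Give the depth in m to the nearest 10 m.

3450 m

Working in km (1 km = 1000 m; k in km⁻¹ = k in m⁻¹ × 1000):
Invert Athy's law: z = ln(n₀/n) / k
z = ln(0.58/0.09) / 0.54 = ln(6.444) / 0.54 = 1.8632 / 0.54 = 3.450 km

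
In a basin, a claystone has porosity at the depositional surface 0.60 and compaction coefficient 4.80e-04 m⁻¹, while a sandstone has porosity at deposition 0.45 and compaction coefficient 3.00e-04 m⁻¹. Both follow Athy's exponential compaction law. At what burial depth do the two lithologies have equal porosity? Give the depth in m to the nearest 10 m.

1600 m

Working in km (1 km = 1000 m; β in km⁻¹ = β in m⁻¹ × 1000):
Set phi₀ₐ e^(−βₐd) = phi₀ᵦ e^(−βᵦd) ⇒ ln(phi₀ₐ/phi₀ᵦ) = (βₐ − βᵦ)·d
d = ln(0.6/0.45) / (0.48 − 0.3) = 0.2877 / 0.18 = 1.598 km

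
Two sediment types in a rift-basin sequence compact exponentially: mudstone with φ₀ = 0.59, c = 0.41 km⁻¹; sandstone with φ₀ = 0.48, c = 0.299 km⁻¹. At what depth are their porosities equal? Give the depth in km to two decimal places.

Set φ₀ₐ e^(−cₐZ) = φ₀ᵦ e^(−cᵦZ) ⇒ ln(φ₀ₐ/φ₀ᵦ) = (cₐ − cᵦ)·Z
Z = ln(0.59/0.48) / (0.41 − 0.299) = 0.2063 / 0.111 = 1.859 km

1.86 km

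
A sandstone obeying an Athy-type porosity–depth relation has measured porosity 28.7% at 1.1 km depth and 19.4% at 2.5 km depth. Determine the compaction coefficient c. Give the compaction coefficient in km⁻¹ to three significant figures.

Athy: phi(z) = phi₀ e^(−cz) ⇒ phi₁/phi₂ = e^{c(z₂−z₁)} ⇒ c = ln(phi₁/phi₂)/(z₂−z₁)
c = ln(0.287/0.194) / (2.5 − 1.1) = ln(1.479) / 1.4 = 0.3916 / 1.4 = 0.2797 km⁻¹

0.280 km⁻¹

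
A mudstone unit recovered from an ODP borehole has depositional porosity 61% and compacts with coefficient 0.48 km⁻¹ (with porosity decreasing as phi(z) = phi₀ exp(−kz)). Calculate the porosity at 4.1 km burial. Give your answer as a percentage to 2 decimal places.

8.52%

phi = phi₀·exp(−k·z) = 0.61 × exp(−0.48 × 4.1) = 0.61 × exp(−1.968)
  = 0.61 × 0.1397 = 0.0852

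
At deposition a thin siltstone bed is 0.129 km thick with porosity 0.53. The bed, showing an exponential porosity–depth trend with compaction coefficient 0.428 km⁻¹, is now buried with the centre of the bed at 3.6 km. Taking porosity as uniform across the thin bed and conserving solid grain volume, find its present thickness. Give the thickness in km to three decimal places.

Porosity at 3.6 km: phi = 0.53·exp(−0.428×3.6) = 0.1135
Solid-volume conservation: h(1−phi) = h₀(1−phi₀) ⇒ h = h₀·(1−phi₀)/(1−phi)
h = 0.129 × (1 − 0.53)/(1 − 0.1135) = 0.129 × 0.5302 = 0.0684 km

0.068 km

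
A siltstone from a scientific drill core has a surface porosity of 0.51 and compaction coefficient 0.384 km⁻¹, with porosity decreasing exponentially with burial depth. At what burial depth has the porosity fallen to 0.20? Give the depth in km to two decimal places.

2.44 km

Invert Athy's law: d = ln(n₀/n) / β
d = ln(0.51/0.2) / 0.384 = ln(2.55) / 0.384 = 0.9361 / 0.384 = 2.438 km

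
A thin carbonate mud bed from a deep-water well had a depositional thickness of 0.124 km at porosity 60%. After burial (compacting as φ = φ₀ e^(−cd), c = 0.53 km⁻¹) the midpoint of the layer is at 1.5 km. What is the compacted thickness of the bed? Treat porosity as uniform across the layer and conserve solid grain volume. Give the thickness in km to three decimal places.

0.068 km

Porosity at 1.5 km: φ = 0.6·exp(−0.53×1.5) = 0.2709
Solid-volume conservation: h(1−φ) = h₀(1−φ₀) ⇒ h = h₀·(1−φ₀)/(1−φ)
h = 0.124 × (1 − 0.6)/(1 − 0.2709) = 0.124 × 0.5487 = 0.0680 km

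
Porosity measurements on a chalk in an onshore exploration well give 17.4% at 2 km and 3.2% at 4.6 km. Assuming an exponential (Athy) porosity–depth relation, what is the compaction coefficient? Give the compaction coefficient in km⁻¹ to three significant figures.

Athy: φ(d) = φ₀ e^(−βd) ⇒ φ₁/φ₂ = e^{β(d₂−d₁)} ⇒ β = ln(φ₁/φ₂)/(d₂−d₁)
β = ln(0.174/0.032) / (4.6 − 2) = ln(5.437) / 2.6 = 1.6933 / 2.6 = 0.6513 km⁻¹

0.651 km⁻¹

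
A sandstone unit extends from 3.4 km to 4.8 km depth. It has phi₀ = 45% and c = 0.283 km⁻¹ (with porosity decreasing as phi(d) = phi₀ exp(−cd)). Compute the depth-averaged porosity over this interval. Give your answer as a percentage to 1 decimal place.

14.2%

⟨phi⟩ = (1/(d₂−d₁)) ∫ phi₀ e^(−cd) dd = phi₀·(e^(−c·d₁) − e^(−c·d₂)) / (c·(d₂−d₁))
e^(−0.283×3.4) = 0.3821; e^(−0.283×4.8) = 0.2571
⟨phi⟩ = 0.45 × (0.3821 − 0.2571) / (0.283 × 1.4) = 0.45 × 0.3154 = 0.1420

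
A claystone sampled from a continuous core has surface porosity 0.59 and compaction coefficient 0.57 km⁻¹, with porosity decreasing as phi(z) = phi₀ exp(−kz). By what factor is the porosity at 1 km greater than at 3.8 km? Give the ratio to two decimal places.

4.93

phi(z₁)/phi(z₂) = e^(−k·z₁)/e^(−k·z₂) = e^{k(z₂−z₁)}
= exp(0.57 × 2.8) = exp(1.596) = 4.9333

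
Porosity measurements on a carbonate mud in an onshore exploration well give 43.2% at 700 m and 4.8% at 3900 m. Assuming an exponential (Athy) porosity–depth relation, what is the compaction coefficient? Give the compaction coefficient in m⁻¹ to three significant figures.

Working in km (1 km = 1000 m; c in km⁻¹ = c in m⁻¹ × 1000):
Athy: n(Z) = n₀ e^(−cZ) ⇒ n₁/n₂ = e^{c(Z₂−Z₁)} ⇒ c = ln(n₁/n₂)/(Z₂−Z₁)
c = ln(0.432/0.048) / (3.9 − 0.7) = ln(9) / 3.2 = 2.1972 / 3.2 = 0.6866 km⁻¹

0.000687 m⁻¹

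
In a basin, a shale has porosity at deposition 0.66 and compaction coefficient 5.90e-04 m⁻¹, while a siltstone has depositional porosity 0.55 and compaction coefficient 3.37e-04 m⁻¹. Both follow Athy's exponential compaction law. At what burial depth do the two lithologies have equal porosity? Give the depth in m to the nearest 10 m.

720 m

Working in km (1 km = 1000 m; β in km⁻¹ = β in m⁻¹ × 1000):
Set φ₀ₐ e^(−βₐz) = φ₀ᵦ e^(−βᵦz) ⇒ ln(φ₀ₐ/φ₀ᵦ) = (βₐ − βᵦ)·z
z = ln(0.66/0.55) / (0.59 − 0.337) = 0.1823 / 0.253 = 0.721 km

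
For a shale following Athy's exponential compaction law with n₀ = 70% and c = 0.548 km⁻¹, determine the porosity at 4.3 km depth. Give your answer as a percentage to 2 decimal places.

n = n₀·exp(−c·z) = 0.7 × exp(−0.548 × 4.3) = 0.7 × exp(−2.356)
  = 0.7 × 0.0948 = 0.0663

6.63%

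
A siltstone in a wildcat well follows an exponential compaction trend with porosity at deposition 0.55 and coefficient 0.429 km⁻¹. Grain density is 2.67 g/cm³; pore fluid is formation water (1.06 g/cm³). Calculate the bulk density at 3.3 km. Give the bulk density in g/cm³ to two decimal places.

2.46 g/cm³

Porosity at depth: φ = 0.55·exp(−0.429×3.3) = 0.55×0.2428 = 0.1335
Bulk density: ρ_b = (1−φ)ρ_g + φ·ρ_f = 0.8665×2.67 + 0.1335×1.06
       = 2.314 + 0.142 = 2.455 g/cm³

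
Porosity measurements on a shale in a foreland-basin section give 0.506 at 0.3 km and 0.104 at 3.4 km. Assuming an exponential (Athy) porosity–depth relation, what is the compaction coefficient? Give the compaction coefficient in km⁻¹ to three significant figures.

Athy: phi(Z) = phi₀ e^(−kZ) ⇒ phi₁/phi₂ = e^{k(Z₂−Z₁)} ⇒ k = ln(phi₁/phi₂)/(Z₂−Z₁)
k = ln(0.506/0.104) / (3.4 − 0.3) = ln(4.865) / 3.1 = 1.5821 / 3.1 = 0.5104 km⁻¹

0.510 km⁻¹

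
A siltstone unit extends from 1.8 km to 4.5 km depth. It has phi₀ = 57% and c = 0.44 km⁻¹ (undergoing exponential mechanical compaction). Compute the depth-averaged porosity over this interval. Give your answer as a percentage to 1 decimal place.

⟨phi⟩ = (1/(Z₂−Z₁)) ∫ phi₀ e^(−cZ) dZ = phi₀·(e^(−c·Z₁) − e^(−c·Z₂)) / (c·(Z₂−Z₁))
e^(−0.44×1.8) = 0.4529; e^(−0.44×4.5) = 0.1381
⟨phi⟩ = 0.57 × (0.4529 − 0.1381) / (0.44 × 2.7) = 0.57 × 0.2650 = 0.1511

15.1%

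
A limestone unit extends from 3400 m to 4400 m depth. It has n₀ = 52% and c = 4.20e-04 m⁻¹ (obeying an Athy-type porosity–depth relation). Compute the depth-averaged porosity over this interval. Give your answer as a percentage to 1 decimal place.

10.2%

Working in km (1 km = 1000 m; c in km⁻¹ = c in m⁻¹ × 1000):
⟨n⟩ = (1/(Z₂−Z₁)) ∫ n₀ e^(−cZ) dZ = n₀·(e^(−c·Z₁) − e^(−c·Z₂)) / (c·(Z₂−Z₁))
e^(−0.42×3.4) = 0.2398; e^(−0.42×4.4) = 0.1576
⟨n⟩ = 0.52 × (0.2398 − 0.1576) / (0.42 × 1) = 0.52 × 0.1958 = 0.1018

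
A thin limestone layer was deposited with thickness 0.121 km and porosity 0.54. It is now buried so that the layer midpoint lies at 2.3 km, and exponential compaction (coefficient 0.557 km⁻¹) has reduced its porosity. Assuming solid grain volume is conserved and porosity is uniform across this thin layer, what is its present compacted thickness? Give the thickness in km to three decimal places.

Porosity at 2.3 km: phi = 0.54·exp(−0.557×2.3) = 0.1500
Solid-volume conservation: h(1−phi) = h₀(1−phi₀) ⇒ h = h₀·(1−phi₀)/(1−phi)
h = 0.121 × (1 − 0.54)/(1 − 0.1500) = 0.121 × 0.5412 = 0.0655 km

0.065 km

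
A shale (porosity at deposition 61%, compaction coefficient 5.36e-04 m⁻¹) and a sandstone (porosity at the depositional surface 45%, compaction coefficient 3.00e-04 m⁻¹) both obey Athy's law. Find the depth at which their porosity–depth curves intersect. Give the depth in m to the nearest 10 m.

Working in km (1 km = 1000 m; c in km⁻¹ = c in m⁻¹ × 1000):
Set φ₀ₐ e^(−cₐz) = φ₀ᵦ e^(−cᵦz) ⇒ ln(φ₀ₐ/φ₀ᵦ) = (cₐ − cᵦ)·z
z = ln(0.61/0.45) / (0.536 − 0.3) = 0.3042 / 0.236 = 1.289 km

1290 m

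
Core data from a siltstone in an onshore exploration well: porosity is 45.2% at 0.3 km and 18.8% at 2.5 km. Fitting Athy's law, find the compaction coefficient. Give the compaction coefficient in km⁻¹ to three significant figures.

0.399 km⁻¹

Athy: phi(z) = phi₀ e^(−βz) ⇒ phi₁/phi₂ = e^{β(z₂−z₁)} ⇒ β = ln(phi₁/phi₂)/(z₂−z₁)
β = ln(0.452/0.188) / (2.5 − 0.3) = ln(2.404) / 2.2 = 0.8772 / 2.2 = 0.3987 km⁻¹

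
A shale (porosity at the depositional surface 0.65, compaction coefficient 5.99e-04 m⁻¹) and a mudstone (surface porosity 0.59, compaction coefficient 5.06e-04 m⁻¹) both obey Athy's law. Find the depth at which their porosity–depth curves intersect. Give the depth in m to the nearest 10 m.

1040 m

Working in km (1 km = 1000 m; c in km⁻¹ = c in m⁻¹ × 1000):
Set n₀ₐ e^(−cₐZ) = n₀ᵦ e^(−cᵦZ) ⇒ ln(n₀ₐ/n₀ᵦ) = (cₐ − cᵦ)·Z
Z = ln(0.65/0.59) / (0.599 − 0.506) = 0.0968 / 0.093 = 1.041 km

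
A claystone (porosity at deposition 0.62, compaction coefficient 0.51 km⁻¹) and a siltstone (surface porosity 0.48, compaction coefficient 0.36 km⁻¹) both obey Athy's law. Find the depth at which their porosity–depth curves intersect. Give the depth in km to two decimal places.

1.71 km

Set n₀ₐ e^(−cₐd) = n₀ᵦ e^(−cᵦd) ⇒ ln(n₀ₐ/n₀ᵦ) = (cₐ − cᵦ)·d
d = ln(0.62/0.48) / (0.51 − 0.36) = 0.2559 / 0.15 = 1.706 km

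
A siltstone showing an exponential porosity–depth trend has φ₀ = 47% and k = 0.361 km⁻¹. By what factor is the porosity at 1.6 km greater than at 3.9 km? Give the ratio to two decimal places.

2.29

φ(d₁)/φ(d₂) = e^(−k·d₁)/e^(−k·d₂) = e^{k(d₂−d₁)}
= exp(0.361 × 2.3) = exp(0.8303) = 2.2940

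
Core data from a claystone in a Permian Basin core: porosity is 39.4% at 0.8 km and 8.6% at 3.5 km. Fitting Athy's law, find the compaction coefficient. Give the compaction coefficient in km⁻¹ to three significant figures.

0.564 km⁻¹

Athy: phi(z) = phi₀ e^(−kz) ⇒ phi₁/phi₂ = e^{k(z₂−z₁)} ⇒ k = ln(phi₁/phi₂)/(z₂−z₁)
k = ln(0.394/0.086) / (3.5 − 0.8) = ln(4.581) / 2.7 = 1.5220 / 2.7 = 0.5637 km⁻¹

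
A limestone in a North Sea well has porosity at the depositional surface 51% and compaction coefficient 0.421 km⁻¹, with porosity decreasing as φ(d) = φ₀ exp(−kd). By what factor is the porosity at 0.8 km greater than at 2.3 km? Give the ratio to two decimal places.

1.88

φ(d₁)/φ(d₂) = e^(−k·d₁)/e^(−k·d₂) = e^{k(d₂−d₁)}
= exp(0.421 × 1.5) = exp(0.6315) = 1.8804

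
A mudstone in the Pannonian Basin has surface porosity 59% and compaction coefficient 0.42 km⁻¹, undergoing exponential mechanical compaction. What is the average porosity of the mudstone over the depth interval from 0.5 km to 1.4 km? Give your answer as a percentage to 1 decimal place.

⟨φ⟩ = (1/(z₂−z₁)) ∫ φ₀ e^(−βz) dz = φ₀·(e^(−β·z₁) − e^(−β·z₂)) / (β·(z₂−z₁))
e^(−0.42×0.5) = 0.8106; e^(−0.42×1.4) = 0.5554
⟨φ⟩ = 0.59 × (0.8106 − 0.5554) / (0.42 × 0.9) = 0.59 × 0.6750 = 0.3982

39.8%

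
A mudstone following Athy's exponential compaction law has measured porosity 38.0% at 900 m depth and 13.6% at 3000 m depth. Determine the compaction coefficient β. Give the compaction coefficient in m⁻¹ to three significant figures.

Working in km (1 km = 1000 m; β in km⁻¹ = β in m⁻¹ × 1000):
Athy: φ(z) = φ₀ e^(−βz) ⇒ φ₁/φ₂ = e^{β(z₂−z₁)} ⇒ β = ln(φ₁/φ₂)/(z₂−z₁)
β = ln(0.38/0.136) / (3 − 0.9) = ln(2.794) / 2.1 = 1.0275 / 2.1 = 0.4893 km⁻¹

0.000489 m⁻¹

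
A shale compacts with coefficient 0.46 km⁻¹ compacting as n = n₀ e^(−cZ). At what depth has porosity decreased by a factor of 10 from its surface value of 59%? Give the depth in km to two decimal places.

5.01 km

n/n₀ = 1/10 ⇒ exp(−c·Z) = 1/10 ⇒ Z = ln(10) / c
Z = 2.3026 / 0.46 = 5.006 km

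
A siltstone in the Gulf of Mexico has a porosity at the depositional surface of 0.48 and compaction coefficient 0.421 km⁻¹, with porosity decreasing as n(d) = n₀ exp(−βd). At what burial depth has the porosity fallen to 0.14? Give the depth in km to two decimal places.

2.93 km

Invert Athy's law: d = ln(n₀/n) / β
d = ln(0.48/0.14) / 0.421 = ln(3.429) / 0.421 = 1.2321 / 0.421 = 2.927 km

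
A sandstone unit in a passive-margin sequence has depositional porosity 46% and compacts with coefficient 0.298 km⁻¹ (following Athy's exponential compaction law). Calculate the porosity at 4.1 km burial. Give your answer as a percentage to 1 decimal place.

phi = phi₀·exp(−β·z) = 0.46 × exp(−0.298 × 4.1) = 0.46 × exp(−1.222)
  = 0.46 × 0.2947 = 0.1356

13.6%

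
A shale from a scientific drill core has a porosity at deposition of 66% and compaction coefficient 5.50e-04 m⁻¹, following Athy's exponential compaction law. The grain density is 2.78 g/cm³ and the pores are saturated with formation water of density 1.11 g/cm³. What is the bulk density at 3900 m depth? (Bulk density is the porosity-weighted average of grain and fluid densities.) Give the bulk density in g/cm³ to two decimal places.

2.65 g/cm³

Working in km (1 km = 1000 m; β in km⁻¹ = β in m⁻¹ × 1000):
Porosity at depth: n = 0.66·exp(−0.55×3.9) = 0.66×0.1171 = 0.0773
Bulk density: ρ_b = (1−n)ρ_g + n·ρ_f = 0.9227×2.78 + 0.0773×1.11
       = 2.565 + 0.086 = 2.651 g/cm³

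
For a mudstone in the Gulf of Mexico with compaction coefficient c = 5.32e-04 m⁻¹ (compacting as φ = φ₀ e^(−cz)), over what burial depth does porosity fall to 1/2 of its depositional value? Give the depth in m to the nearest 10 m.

1300 m

Working in km (1 km = 1000 m; c in km⁻¹ = c in m⁻¹ × 1000):
φ/φ₀ = 1/2 ⇒ exp(−c·z) = 1/2 ⇒ z = ln(2) / c
z = 0.6931 / 0.532 = 1.303 km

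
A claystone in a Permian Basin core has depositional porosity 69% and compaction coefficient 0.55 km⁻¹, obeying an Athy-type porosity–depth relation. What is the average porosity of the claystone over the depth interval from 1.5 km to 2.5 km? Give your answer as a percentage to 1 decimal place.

23.3%

⟨phi⟩ = (1/(d₂−d₁)) ∫ phi₀ e^(−βd) dd = phi₀·(e^(−β·d₁) − e^(−β·d₂)) / (β·(d₂−d₁))
e^(−0.55×1.5) = 0.4382; e^(−0.55×2.5) = 0.2528
⟨phi⟩ = 0.69 × (0.4382 − 0.2528) / (0.55 × 1) = 0.69 × 0.3371 = 0.2326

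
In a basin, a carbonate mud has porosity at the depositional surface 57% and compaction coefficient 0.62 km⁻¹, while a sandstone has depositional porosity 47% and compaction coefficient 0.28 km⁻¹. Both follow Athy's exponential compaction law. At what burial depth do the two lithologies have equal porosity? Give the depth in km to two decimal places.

Set φ₀ₐ e^(−cₐz) = φ₀ᵦ e^(−cᵦz) ⇒ ln(φ₀ₐ/φ₀ᵦ) = (cₐ − cᵦ)·z
z = ln(0.57/0.47) / (0.62 − 0.28) = 0.1929 / 0.34 = 0.567 km

0.57 km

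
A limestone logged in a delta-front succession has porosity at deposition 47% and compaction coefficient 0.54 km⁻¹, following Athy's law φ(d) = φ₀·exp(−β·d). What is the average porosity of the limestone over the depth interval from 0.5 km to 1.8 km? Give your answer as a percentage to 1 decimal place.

25.8%

⟨φ⟩ = (1/(d₂−d₁)) ∫ φ₀ e^(−βd) dd = φ₀·(e^(−β·d₁) − e^(−β·d₂)) / (β·(d₂−d₁))
e^(−0.54×0.5) = 0.7634; e^(−0.54×1.8) = 0.3783
⟨φ⟩ = 0.47 × (0.7634 − 0.3783) / (0.54 × 1.3) = 0.47 × 0.5485 = 0.2578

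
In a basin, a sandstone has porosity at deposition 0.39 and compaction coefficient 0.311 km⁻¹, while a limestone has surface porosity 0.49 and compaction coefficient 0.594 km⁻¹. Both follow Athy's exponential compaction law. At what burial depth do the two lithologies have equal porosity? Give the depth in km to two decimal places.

0.81 km

Set φ₀ₐ e^(−cₐd) = φ₀ᵦ e^(−cᵦd) ⇒ ln(φ₀ₐ/φ₀ᵦ) = (cₐ − cᵦ)·d
d = ln(0.39/0.49) / (0.311 − 0.594) = -0.2283 / -0.283 = 0.807 km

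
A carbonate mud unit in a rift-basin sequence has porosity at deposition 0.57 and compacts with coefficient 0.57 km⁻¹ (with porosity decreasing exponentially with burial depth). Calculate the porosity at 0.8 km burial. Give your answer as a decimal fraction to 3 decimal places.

phi = phi₀·exp(−k·d) = 0.57 × exp(−0.57 × 0.8) = 0.57 × exp(−0.456)
  = 0.57 × 0.6338 = 0.3613

0.361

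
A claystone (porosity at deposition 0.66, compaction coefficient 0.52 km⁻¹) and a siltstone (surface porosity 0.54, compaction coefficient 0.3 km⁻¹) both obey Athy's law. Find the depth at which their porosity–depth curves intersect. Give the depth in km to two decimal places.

Set φ₀ₐ e^(−βₐd) = φ₀ᵦ e^(−βᵦd) ⇒ ln(φ₀ₐ/φ₀ᵦ) = (βₐ − βᵦ)·d
d = ln(0.66/0.54) / (0.52 − 0.3) = 0.2007 / 0.22 = 0.912 km

0.91 km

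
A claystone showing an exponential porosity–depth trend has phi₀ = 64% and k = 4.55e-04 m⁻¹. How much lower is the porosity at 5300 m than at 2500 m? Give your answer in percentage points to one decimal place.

Working in km (1 km = 1000 m; k in km⁻¹ = k in m⁻¹ × 1000):
phi(2.5) = 0.64·e^(−0.455×2.5) = 0.2052
phi(5.3) = 0.64·e^(−0.455×5.3) = 0.0574
Δphi = 0.2052 − 0.0574 = 0.1478

14.8 percentage points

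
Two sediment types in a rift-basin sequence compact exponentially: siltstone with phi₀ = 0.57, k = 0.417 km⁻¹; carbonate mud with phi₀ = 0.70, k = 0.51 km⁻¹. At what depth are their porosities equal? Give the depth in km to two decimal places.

2.21 km

Set phi₀ₐ e^(−kₐz) = phi₀ᵦ e^(−kᵦz) ⇒ ln(phi₀ₐ/phi₀ᵦ) = (kₐ − kᵦ)·z
z = ln(0.57/0.7) / (0.417 − 0.51) = -0.2054 / -0.093 = 2.209 km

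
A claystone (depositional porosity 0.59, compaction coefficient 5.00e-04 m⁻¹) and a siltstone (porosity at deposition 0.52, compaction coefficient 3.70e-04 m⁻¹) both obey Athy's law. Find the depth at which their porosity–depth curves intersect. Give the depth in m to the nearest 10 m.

970 m

Working in km (1 km = 1000 m; c in km⁻¹ = c in m⁻¹ × 1000):
Set φ₀ₐ e^(−cₐZ) = φ₀ᵦ e^(−cᵦZ) ⇒ ln(φ₀ₐ/φ₀ᵦ) = (cₐ − cᵦ)·Z
Z = ln(0.59/0.52) / (0.5 − 0.37) = 0.1263 / 0.13 = 0.971 km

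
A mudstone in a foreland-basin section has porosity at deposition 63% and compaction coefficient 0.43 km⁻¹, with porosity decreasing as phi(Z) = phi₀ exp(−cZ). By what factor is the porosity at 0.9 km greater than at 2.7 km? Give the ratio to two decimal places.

2.17

phi(Z₁)/phi(Z₂) = e^(−c·Z₁)/e^(−c·Z₂) = e^{c(Z₂−Z₁)}
= exp(0.43 × 1.8) = exp(0.774) = 2.1684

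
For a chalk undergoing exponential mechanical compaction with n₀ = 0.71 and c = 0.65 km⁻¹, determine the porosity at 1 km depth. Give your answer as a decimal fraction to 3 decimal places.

n = n₀·exp(−c·z) = 0.71 × exp(−0.65 × 1) = 0.71 × exp(−0.65)
  = 0.71 × 0.5220 = 0.3707

0.371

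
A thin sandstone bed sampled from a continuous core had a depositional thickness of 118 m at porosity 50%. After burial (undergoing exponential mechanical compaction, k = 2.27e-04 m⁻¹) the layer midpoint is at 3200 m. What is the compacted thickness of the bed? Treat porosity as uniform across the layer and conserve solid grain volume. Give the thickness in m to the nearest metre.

Working in km (1 km = 1000 m; k in km⁻¹ = k in m⁻¹ × 1000):
Porosity at 3.2 km: φ = 0.5·exp(−0.227×3.2) = 0.2418
Solid-volume conservation: h(1−φ) = h₀(1−φ₀) ⇒ h = h₀·(1−φ₀)/(1−φ)
h = 0.118 × (1 − 0.5)/(1 − 0.2418) = 0.118 × 0.6595 = 0.0778 km

78 m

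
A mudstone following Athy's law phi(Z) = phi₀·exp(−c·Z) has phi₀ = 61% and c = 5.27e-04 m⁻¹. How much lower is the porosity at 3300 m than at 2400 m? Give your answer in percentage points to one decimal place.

6.5 percentage points

Working in km (1 km = 1000 m; c in km⁻¹ = c in m⁻¹ × 1000):
phi(2.4) = 0.61·e^(−0.527×2.4) = 0.1722
phi(3.3) = 0.61·e^(−0.527×3.3) = 0.1072
Δphi = 0.1722 − 0.1072 = 0.0650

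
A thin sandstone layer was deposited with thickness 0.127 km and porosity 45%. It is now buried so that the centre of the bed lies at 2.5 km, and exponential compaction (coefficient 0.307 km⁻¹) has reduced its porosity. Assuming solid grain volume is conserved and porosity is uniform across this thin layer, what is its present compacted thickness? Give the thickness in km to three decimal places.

0.088 km

Porosity at 2.5 km: phi = 0.45·exp(−0.307×2.5) = 0.2089
Solid-volume conservation: h(1−phi) = h₀(1−phi₀) ⇒ h = h₀·(1−phi₀)/(1−phi)
h = 0.127 × (1 − 0.45)/(1 − 0.2089) = 0.127 × 0.6952 = 0.0883 km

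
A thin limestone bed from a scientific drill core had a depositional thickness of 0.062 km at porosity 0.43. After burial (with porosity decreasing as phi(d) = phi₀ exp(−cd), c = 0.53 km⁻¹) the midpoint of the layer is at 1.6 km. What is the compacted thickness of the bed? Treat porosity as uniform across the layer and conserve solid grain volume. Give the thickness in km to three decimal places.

0.043 km

Porosity at 1.6 km: phi = 0.43·exp(−0.53×1.6) = 0.1842
Solid-volume conservation: h(1−phi) = h₀(1−phi₀) ⇒ h = h₀·(1−phi₀)/(1−phi)
h = 0.062 × (1 − 0.43)/(1 − 0.1842) = 0.062 × 0.6987 = 0.0433 km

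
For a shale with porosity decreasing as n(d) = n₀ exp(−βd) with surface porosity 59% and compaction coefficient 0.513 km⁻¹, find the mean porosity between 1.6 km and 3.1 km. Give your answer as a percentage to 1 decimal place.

18.1%

⟨n⟩ = (1/(d₂−d₁)) ∫ n₀ e^(−βd) dd = n₀·(e^(−β·d₁) − e^(−β·d₂)) / (β·(d₂−d₁))
e^(−0.513×1.6) = 0.4401; e^(−0.513×3.1) = 0.2039
⟨n⟩ = 0.59 × (0.4401 − 0.2039) / (0.513 × 1.5) = 0.59 × 0.3070 = 0.1811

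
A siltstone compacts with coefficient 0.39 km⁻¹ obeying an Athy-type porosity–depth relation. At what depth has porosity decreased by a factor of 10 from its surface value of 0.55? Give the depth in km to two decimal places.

n/n₀ = 1/10 ⇒ exp(−k·d) = 1/10 ⇒ d = ln(10) / k
d = 2.3026 / 0.39 = 5.904 km

5.90 km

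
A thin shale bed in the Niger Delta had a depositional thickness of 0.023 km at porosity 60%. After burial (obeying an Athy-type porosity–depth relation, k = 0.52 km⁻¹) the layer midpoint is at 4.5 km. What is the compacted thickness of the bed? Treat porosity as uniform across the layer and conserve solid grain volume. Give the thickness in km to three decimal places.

0.010 km

Porosity at 4.5 km: n = 0.6·exp(−0.52×4.5) = 0.0578
Solid-volume conservation: h(1−n) = h₀(1−n₀) ⇒ h = h₀·(1−n₀)/(1−n)
h = 0.023 × (1 − 0.6)/(1 − 0.0578) = 0.023 × 0.4245 = 0.0098 km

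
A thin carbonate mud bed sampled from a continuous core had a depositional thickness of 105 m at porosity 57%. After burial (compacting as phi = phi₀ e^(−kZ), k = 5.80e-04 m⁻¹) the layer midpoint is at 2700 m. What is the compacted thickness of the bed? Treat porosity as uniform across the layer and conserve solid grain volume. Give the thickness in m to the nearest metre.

Working in km (1 km = 1000 m; k in km⁻¹ = k in m⁻¹ × 1000):
Porosity at 2.7 km: phi = 0.57·exp(−0.58×2.7) = 0.1191
Solid-volume conservation: h(1−phi) = h₀(1−phi₀) ⇒ h = h₀·(1−phi₀)/(1−phi)
h = 0.105 × (1 − 0.57)/(1 − 0.1191) = 0.105 × 0.4881 = 0.0513 km

51 m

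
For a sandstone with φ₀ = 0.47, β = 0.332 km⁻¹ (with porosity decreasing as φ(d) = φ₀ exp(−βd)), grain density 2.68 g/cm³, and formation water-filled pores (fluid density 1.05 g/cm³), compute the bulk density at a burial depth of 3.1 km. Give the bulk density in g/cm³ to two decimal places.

Porosity at depth: φ = 0.47·exp(−0.332×3.1) = 0.47×0.3573 = 0.1679
Bulk density: ρ_b = (1−φ)ρ_g + φ·ρ_f = 0.8321×2.68 + 0.1679×1.05
       = 2.230 + 0.176 = 2.406 g/cm³

2.41 g/cm³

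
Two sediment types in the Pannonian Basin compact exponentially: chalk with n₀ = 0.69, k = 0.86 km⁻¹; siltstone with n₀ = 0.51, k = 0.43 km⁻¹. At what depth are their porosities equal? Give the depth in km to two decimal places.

0.70 km

Set n₀ₐ e^(−kₐz) = n₀ᵦ e^(−kᵦz) ⇒ ln(n₀ₐ/n₀ᵦ) = (kₐ − kᵦ)·z
z = ln(0.69/0.51) / (0.86 − 0.43) = 0.3023 / 0.43 = 0.703 km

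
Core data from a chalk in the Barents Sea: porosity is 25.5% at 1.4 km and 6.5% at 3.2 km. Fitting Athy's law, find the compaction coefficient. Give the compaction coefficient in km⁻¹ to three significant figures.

Athy: n(d) = n₀ e^(−cd) ⇒ n₁/n₂ = e^{c(d₂−d₁)} ⇒ c = ln(n₁/n₂)/(d₂−d₁)
c = ln(0.255/0.065) / (3.2 − 1.4) = ln(3.923) / 1.8 = 1.3669 / 1.8 = 0.7594 km⁻¹

0.759 km⁻¹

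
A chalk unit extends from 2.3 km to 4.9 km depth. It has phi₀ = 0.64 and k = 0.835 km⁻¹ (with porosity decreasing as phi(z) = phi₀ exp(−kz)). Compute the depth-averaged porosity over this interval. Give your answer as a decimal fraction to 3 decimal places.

0.038

⟨phi⟩ = (1/(z₂−z₁)) ∫ phi₀ e^(−kz) dz = phi₀·(e^(−k·z₁) − e^(−k·z₂)) / (k·(z₂−z₁))
e^(−0.835×2.3) = 0.1465; e^(−0.835×4.9) = 0.0167
⟨phi⟩ = 0.64 × (0.1465 − 0.0167) / (0.835 × 2.6) = 0.64 × 0.0598 = 0.0383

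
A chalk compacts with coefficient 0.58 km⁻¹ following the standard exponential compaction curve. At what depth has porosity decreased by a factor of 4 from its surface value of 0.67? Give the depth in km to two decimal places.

2.39 km

n/n₀ = 1/4 ⇒ exp(−β·z) = 1/4 ⇒ z = ln(4) / β
z = 1.3863 / 0.58 = 2.390 km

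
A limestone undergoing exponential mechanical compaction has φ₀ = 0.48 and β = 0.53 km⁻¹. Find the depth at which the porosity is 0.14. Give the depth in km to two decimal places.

Invert Athy's law: d = ln(φ₀/φ) / β
d = ln(0.48/0.14) / 0.53 = ln(3.429) / 0.53 = 1.2321 / 0.53 = 2.325 km

2.32 km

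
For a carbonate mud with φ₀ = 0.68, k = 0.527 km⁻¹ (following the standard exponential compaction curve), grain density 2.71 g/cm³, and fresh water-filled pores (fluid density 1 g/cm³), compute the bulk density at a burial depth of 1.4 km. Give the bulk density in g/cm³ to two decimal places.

2.15 g/cm³

Porosity at depth: φ = 0.68·exp(−0.527×1.4) = 0.68×0.4782 = 0.3252
Bulk density: ρ_b = (1−φ)ρ_g + φ·ρ_f = 0.6748×2.71 + 0.3252×1
       = 1.829 + 0.325 = 2.154 g/cm³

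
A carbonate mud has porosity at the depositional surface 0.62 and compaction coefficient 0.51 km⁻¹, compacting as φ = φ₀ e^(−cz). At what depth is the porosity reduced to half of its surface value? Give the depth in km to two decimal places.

1.36 km

φ/φ₀ = 1/2 ⇒ exp(−c·z) = 1/2 ⇒ z = ln(2) / c
z = 0.6931 / 0.51 = 1.359 km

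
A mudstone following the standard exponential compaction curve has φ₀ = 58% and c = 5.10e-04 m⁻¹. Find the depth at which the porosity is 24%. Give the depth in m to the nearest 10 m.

1730 m

Working in km (1 km = 1000 m; c in km⁻¹ = c in m⁻¹ × 1000):
Invert Athy's law: d = ln(φ₀/φ) / c
d = ln(0.58/0.24) / 0.51 = ln(2.417) / 0.51 = 0.8824 / 0.51 = 1.730 km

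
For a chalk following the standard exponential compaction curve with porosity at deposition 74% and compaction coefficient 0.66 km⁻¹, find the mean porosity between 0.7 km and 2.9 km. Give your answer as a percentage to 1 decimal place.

24.6%

⟨φ⟩ = (1/(d₂−d₁)) ∫ φ₀ e^(−βd) dd = φ₀·(e^(−β·d₁) − e^(−β·d₂)) / (β·(d₂−d₁))
e^(−0.66×0.7) = 0.6300; e^(−0.66×2.9) = 0.1475
⟨φ⟩ = 0.74 × (0.6300 − 0.1475) / (0.66 × 2.2) = 0.74 × 0.3323 = 0.2459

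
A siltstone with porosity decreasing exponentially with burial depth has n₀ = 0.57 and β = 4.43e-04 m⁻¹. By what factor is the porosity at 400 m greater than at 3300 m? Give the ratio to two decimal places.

Working in km (1 km = 1000 m; β in km⁻¹ = β in m⁻¹ × 1000):
n(Z₁)/n(Z₂) = e^(−β·Z₁)/e^(−β·Z₂) = e^{β(Z₂−Z₁)}
= exp(0.443 × 2.9) = exp(1.285) = 3.6136

3.61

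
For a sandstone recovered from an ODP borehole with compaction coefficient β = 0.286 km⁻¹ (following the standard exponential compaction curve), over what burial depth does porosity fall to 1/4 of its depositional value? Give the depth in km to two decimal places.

n/n₀ = 1/4 ⇒ exp(−β·z) = 1/4 ⇒ z = ln(4) / β
z = 1.3863 / 0.286 = 4.847 km

4.85 km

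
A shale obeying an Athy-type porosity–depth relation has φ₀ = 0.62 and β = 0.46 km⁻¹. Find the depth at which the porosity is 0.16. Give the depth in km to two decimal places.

Invert Athy's law: z = ln(φ₀/φ) / β
z = ln(0.62/0.16) / 0.46 = ln(3.875) / 0.46 = 1.3545 / 0.46 = 2.945 km

2.94 km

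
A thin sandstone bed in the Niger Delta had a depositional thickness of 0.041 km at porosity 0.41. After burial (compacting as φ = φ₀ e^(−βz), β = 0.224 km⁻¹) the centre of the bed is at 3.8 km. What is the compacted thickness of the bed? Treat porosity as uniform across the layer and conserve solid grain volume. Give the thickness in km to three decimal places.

Porosity at 3.8 km: φ = 0.41·exp(−0.224×3.8) = 0.1750
Solid-volume conservation: h(1−φ) = h₀(1−φ₀) ⇒ h = h₀·(1−φ₀)/(1−φ)
h = 0.041 × (1 − 0.41)/(1 − 0.1750) = 0.041 × 0.7152 = 0.0293 km

0.029 km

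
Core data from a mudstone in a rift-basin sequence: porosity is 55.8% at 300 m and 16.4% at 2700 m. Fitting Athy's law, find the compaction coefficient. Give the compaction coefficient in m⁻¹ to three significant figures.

0.000510 m⁻¹

Working in km (1 km = 1000 m; c in km⁻¹ = c in m⁻¹ × 1000):
Athy: n(Z) = n₀ e^(−cZ) ⇒ n₁/n₂ = e^{c(Z₂−Z₁)} ⇒ c = ln(n₁/n₂)/(Z₂−Z₁)
c = ln(0.558/0.164) / (2.7 − 0.3) = ln(3.402) / 2.4 = 1.2245 / 2.4 = 0.5102 km⁻¹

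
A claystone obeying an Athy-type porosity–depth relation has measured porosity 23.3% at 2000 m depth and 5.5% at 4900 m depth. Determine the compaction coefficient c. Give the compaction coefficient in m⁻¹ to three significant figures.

Working in km (1 km = 1000 m; c in km⁻¹ = c in m⁻¹ × 1000):
Athy: n(d) = n₀ e^(−cd) ⇒ n₁/n₂ = e^{c(d₂−d₁)} ⇒ c = ln(n₁/n₂)/(d₂−d₁)
c = ln(0.233/0.055) / (4.9 − 2) = ln(4.236) / 2.9 = 1.4437 / 2.9 = 0.4978 km⁻¹

0.000498 m⁻¹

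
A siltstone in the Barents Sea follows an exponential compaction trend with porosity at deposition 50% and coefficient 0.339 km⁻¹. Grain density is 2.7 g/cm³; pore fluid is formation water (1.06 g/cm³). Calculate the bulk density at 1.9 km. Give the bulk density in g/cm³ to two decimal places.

Porosity at depth: φ = 0.5·exp(−0.339×1.9) = 0.5×0.5251 = 0.2626
Bulk density: ρ_b = (1−φ)ρ_g + φ·ρ_f = 0.7374×2.7 + 0.2626×1.06
       = 1.991 + 0.278 = 2.269 g/cm³

2.27 g/cm³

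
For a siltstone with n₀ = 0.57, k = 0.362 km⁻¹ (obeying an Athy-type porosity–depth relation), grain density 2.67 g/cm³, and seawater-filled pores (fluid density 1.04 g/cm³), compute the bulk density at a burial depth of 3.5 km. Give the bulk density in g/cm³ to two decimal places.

Porosity at depth: n = 0.57·exp(−0.362×3.5) = 0.57×0.2817 = 0.1606
Bulk density: ρ_b = (1−n)ρ_g + n·ρ_f = 0.8394×2.67 + 0.1606×1.04
       = 2.241 + 0.167 = 2.408 g/cm³

2.41 g/cm³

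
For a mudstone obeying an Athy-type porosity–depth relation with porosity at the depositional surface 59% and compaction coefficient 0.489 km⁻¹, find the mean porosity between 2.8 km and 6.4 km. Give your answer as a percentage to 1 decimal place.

⟨φ⟩ = (1/(z₂−z₁)) ∫ φ₀ e^(−βz) dz = φ₀·(e^(−β·z₁) − e^(−β·z₂)) / (β·(z₂−z₁))
e^(−0.489×2.8) = 0.2543; e^(−0.489×6.4) = 0.0437
⟨φ⟩ = 0.59 × (0.2543 − 0.0437) / (0.489 × 3.6) = 0.59 × 0.1196 = 0.0706

7.1%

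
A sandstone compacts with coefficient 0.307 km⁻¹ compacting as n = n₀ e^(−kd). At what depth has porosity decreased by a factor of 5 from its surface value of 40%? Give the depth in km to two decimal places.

5.24 km

n/n₀ = 1/5 ⇒ exp(−k·d) = 1/5 ⇒ d = ln(5) / k
d = 1.6094 / 0.307 = 5.242 km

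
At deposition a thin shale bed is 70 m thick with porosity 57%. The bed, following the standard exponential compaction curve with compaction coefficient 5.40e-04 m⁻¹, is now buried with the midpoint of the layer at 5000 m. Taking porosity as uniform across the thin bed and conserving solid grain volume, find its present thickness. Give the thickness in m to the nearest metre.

Working in km (1 km = 1000 m; k in km⁻¹ = k in m⁻¹ × 1000):
Porosity at 5 km: φ = 0.57·exp(−0.54×5) = 0.0383
Solid-volume conservation: h(1−φ) = h₀(1−φ₀) ⇒ h = h₀·(1−φ₀)/(1−φ)
h = 0.07 × (1 − 0.57)/(1 − 0.0383) = 0.07 × 0.4471 = 0.0313 km

31 m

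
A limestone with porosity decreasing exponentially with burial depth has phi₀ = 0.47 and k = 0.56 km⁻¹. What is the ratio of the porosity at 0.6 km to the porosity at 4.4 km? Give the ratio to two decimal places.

phi(Z₁)/phi(Z₂) = e^(−k·Z₁)/e^(−k·Z₂) = e^{k(Z₂−Z₁)}
= exp(0.56 × 3.8) = exp(2.128) = 8.3981

8.40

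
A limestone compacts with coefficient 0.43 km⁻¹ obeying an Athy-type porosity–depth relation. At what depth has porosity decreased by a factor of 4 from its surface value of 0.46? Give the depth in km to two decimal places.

φ/φ₀ = 1/4 ⇒ exp(−c·z) = 1/4 ⇒ z = ln(4) / c
z = 1.3863 / 0.43 = 3.224 km

3.22 km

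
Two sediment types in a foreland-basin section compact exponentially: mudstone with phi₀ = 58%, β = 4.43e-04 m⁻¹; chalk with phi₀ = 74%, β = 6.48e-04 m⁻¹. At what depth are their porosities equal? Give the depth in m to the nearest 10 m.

Working in km (1 km = 1000 m; β in km⁻¹ = β in m⁻¹ × 1000):
Set phi₀ₐ e^(−βₐd) = phi₀ᵦ e^(−βᵦd) ⇒ ln(phi₀ₐ/phi₀ᵦ) = (βₐ − βᵦ)·d
d = ln(0.58/0.74) / (0.443 − 0.648) = -0.2436 / -0.205 = 1.188 km

1190 m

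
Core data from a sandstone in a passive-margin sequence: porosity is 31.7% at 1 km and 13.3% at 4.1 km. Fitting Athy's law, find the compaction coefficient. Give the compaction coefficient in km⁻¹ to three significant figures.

Athy: phi(Z) = phi₀ e^(−kZ) ⇒ phi₁/phi₂ = e^{k(Z₂−Z₁)} ⇒ k = ln(phi₁/phi₂)/(Z₂−Z₁)
k = ln(0.317/0.133) / (4.1 − 1) = ln(2.383) / 3.1 = 0.8686 / 3.1 = 0.2802 km⁻¹

0.280 km⁻¹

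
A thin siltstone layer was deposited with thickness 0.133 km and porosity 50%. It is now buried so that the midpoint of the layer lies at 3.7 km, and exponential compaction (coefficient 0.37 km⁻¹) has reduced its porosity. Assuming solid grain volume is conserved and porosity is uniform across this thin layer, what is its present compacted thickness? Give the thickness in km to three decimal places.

0.076 km

Porosity at 3.7 km: phi = 0.5·exp(−0.37×3.7) = 0.1272
Solid-volume conservation: h(1−phi) = h₀(1−phi₀) ⇒ h = h₀·(1−phi₀)/(1−phi)
h = 0.133 × (1 − 0.5)/(1 − 0.1272) = 0.133 × 0.5729 = 0.0762 km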